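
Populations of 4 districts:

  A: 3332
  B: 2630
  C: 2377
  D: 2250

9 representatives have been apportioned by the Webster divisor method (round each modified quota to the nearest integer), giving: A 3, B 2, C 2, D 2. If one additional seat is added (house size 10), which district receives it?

B

Priority for the next seat is population ÷ (current seats + 0.5).
Priorities: A 952.000, B 1052.000, C 950.800, D 900.000.
Highest priority: B.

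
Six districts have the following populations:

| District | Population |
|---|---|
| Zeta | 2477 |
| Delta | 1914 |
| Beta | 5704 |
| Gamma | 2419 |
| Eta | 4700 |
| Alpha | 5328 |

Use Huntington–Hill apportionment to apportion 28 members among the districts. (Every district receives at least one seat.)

With divisor 802: modified quotas Zeta 3.089, Delta 2.387, Beta 7.112, Gamma 3.016, Eta 5.860, Alpha 6.643.
Geometric-mean thresholds: Zeta √(3·4)=3.464, Delta √(2·3)=2.449, Beta √(7·8)=7.483, Gamma √(3·4)=3.464, Eta √(5·6)=5.477, Alpha √(6·7)=6.481.
Each quota rounded against its threshold gives Zeta 3, Delta 2, Beta 7, Gamma 3, Eta 6, Alpha 7 (total 28).

Zeta=3; Delta=2; Beta=7; Gamma=3; Eta=6; Alpha=7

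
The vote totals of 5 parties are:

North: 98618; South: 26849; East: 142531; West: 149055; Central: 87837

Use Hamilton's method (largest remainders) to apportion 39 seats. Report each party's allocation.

North 8; South 2; East 11; West 11; Central 7

The standard divisor is 504890/39 ≈ 12945.897.
Standard quotas: North 7.6177, South 2.0739, East 11.0097, West 11.5137, Central 6.7849.
Lower quotas: North 7, South 2, East 11, West 11, Central 6 (sum 37, leaving 2 seats).
Remainders in descending order: Central 0.7849, North 0.6177, West 0.5137, South 0.0739, East 0.0097.
Largest remainders: Central, North receive the extra seats.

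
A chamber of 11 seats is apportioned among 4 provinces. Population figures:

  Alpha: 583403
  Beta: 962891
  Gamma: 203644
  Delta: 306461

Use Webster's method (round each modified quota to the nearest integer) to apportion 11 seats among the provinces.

Alpha 3, Beta 5, Gamma 1, Delta 2

Standard divisor 2056399/11 ≈ 186945.364; standard quotas: Alpha 3.121, Beta 5.151, Gamma 1.089, Delta 1.639.
Rounding to the nearest integer gives Alpha 3, Beta 5, Gamma 1, Delta 2 — total 11, matching the house size, so no adjustment is needed.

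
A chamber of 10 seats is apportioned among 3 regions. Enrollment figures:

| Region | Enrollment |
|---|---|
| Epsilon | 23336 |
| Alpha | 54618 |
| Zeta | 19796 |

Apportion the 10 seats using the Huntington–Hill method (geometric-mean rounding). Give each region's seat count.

Epsilon 2, Alpha 6, Zeta 2

With divisor 9749: modified quotas Epsilon 2.394, Alpha 5.602, Zeta 2.031.
Geometric-mean thresholds: Epsilon √(2·3)=2.449, Alpha √(5·6)=5.477, Zeta √(2·3)=2.449.
Each quota rounded against its threshold gives Epsilon 2, Alpha 6, Zeta 2 (total 10).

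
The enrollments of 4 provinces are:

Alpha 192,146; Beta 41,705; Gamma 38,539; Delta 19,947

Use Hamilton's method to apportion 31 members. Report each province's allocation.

Alpha=20, Beta=5, Gamma=4, Delta=2

The standard divisor is 292337/31 ≈ 9430.226.
Standard quotas: Alpha 20.3755, Beta 4.4225, Gamma 4.0868, Delta 2.1152.
Lower quotas: Alpha 20, Beta 4, Gamma 4, Delta 2 (sum 30, leaving 1 seat).
Remainders in descending order: Beta 0.4225, Alpha 0.3755, Delta 0.1152, Gamma 0.0868.
The surplus seat goes to Beta.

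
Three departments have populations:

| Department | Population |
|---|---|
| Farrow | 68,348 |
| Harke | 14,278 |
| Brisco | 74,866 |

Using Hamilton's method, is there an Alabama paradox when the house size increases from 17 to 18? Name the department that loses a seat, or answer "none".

At 17 seats: Farrow 7, Harke 2, Brisco 8.
At 18 seats: Farrow 8, Harke 2, Brisco 8.
No department's allocation decreased.

none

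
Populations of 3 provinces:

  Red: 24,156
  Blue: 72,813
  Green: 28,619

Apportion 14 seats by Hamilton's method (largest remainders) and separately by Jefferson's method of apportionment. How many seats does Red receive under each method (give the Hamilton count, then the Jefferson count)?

3 and 2

Hamilton: Red 3, Blue 8, Green 3.
Jefferson: Red 2, Blue 9, Green 3.
Red gets 3 under Hamilton and 2 under Jefferson.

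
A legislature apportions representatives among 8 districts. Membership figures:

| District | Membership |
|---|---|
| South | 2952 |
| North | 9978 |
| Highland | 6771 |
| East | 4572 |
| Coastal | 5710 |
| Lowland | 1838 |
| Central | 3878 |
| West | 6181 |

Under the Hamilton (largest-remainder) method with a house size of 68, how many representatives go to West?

10

Total 41880; standard divisor 41880/68 ≈ 615.882.
Standard quotas: South 4.7931, North 16.2011, Highland 10.9940, East 7.4235, Coastal 9.2713, Lowland 2.9843, Central 6.2967, West 10.0360.
Lower quotas: South 4, North 16, Highland 10, East 7, Coastal 9, Lowland 2, Central 6, West 10 (sum 64, leaving 4 seats).
Remainders in descending order: Highland 0.9940, Lowland 0.9843, South 0.7931, East 0.4235, Central 0.2967, Coastal 0.2713, North 0.2011, West 0.0360.
The surplus seats go to Highland, Lowland, South, East.
West receives 10.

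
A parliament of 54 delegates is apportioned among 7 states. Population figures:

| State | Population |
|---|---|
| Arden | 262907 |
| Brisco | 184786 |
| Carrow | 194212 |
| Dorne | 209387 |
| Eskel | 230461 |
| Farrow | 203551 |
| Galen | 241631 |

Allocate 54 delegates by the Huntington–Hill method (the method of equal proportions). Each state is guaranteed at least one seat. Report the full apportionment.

With divisor 28229: modified quotas Arden 9.313, Brisco 6.546, Carrow 6.880, Dorne 7.417, Eskel 8.164, Farrow 7.211, Galen 8.560.
Geometric-mean thresholds: Arden √(9·10)=9.487, Brisco √(6·7)=6.481, Carrow √(6·7)=6.481, Dorne √(7·8)=7.483, Eskel √(8·9)=8.485, Farrow √(7·8)=7.483, Galen √(8·9)=8.485.
Each quota rounded against its threshold gives Arden 9, Brisco 7, Carrow 7, Dorne 7, Eskel 8, Farrow 7, Galen 9 (total 54).

Arden: 9, Brisco: 7, Carrow: 7, Dorne: 7, Eskel: 8, Farrow: 7, Galen: 9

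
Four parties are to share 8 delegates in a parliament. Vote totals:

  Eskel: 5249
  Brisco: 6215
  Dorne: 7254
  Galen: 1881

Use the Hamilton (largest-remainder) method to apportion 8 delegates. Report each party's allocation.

Standard divisor: 20599 ÷ 8 ≈ 2574.875.
Standard quotas: Eskel 2.0385, Brisco 2.4137, Dorne 2.8172, Galen 0.7305.
Lower quotas: Eskel 2, Brisco 2, Dorne 2, Galen 0 (sum 6, leaving 2 seats).
Remainders in descending order: Dorne 0.8172, Galen 0.7305, Brisco 0.4137, Eskel 0.0385.
Largest remainders: Dorne, Galen receive the extra seats.

Eskel 2, Brisco 2, Dorne 3, Galen 1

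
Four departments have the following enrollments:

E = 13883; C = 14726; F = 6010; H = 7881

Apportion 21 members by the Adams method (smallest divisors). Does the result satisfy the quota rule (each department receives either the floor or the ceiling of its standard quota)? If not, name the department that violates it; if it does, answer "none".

Standard quotas: E 6.860, C 7.276, F 2.970, H 3.894.
Adams allocation: E 7, C 7, F 3, H 4.
Every allocation lies between the lower and upper quota.

none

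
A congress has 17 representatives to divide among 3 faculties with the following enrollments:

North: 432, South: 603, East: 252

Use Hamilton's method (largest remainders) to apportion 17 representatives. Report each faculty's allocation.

North 6, South 8, East 3

Standard divisor: 1287 ÷ 17 ≈ 75.706.
Standard quotas: North 5.706, South 7.965, East 3.329.
Lower quotas: North 5, South 7, East 3 (sum 15, leaving 2 seats).
Remainders in descending order: South 0.965, North 0.706, East 0.329.
The surplus seats go to South, North.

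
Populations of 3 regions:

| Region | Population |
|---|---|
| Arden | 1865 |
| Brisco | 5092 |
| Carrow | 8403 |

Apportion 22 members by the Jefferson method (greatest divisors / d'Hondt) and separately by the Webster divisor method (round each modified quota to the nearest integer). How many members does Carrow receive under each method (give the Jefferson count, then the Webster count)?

13 and 12

Jefferson: Arden 2, Brisco 7, Carrow 13.
Webster: Arden 3, Brisco 7, Carrow 12.
Carrow gets 13 under Jefferson and 12 under Webster.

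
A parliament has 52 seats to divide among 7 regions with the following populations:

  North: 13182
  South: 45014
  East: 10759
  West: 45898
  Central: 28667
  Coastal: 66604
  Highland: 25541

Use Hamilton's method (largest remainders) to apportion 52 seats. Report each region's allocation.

North=3, South=10, East=2, West=10, Central=6, Coastal=15, Highland=6

The standard divisor is 235665/52 ≈ 4532.019.
Standard quotas: North 2.9086, South 9.9324, East 2.3740, West 10.1275, Central 6.3254, Coastal 14.6963, Highland 5.6357.
Lower quotas: North 2, South 9, East 2, West 10, Central 6, Coastal 14, Highland 5 (sum 48, leaving 4 seats).
Remainders in descending order: South 0.9324, North 0.9086, Coastal 0.6963, Highland 0.6357, East 0.3740, Central 0.3254, West 0.1275.
Largest remainders: South, North, Coastal, Highland receive the extra seats.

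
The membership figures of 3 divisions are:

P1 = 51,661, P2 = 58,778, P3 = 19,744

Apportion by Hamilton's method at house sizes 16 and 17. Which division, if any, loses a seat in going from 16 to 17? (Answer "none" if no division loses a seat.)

P3

At 16 seats: P1 6, P2 7, P3 3.
At 17 seats: P1 7, P2 8, P3 2.
P3 drops from 3 to 2.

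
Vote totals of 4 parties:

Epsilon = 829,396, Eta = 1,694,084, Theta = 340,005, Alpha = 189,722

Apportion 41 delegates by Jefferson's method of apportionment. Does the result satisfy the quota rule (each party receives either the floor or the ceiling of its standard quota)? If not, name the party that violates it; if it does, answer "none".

Eta

Standard quotas: Epsilon 11.138, Eta 22.749, Theta 4.566, Alpha 2.548.
Jefferson allocation: Epsilon 11, Eta 24, Theta 4, Alpha 2.
Eta has quota 22.749 (lower 22, upper 23) but receives 24 — outside the quota interval.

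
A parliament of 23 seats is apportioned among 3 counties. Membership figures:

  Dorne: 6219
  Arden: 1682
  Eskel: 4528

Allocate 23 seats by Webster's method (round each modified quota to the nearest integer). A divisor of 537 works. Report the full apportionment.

Dorne=12; Arden=3; Eskel=8

With modified divisor 537: modified quotas Dorne 11.581, Arden 3.132, Eskel 8.432.
Rounding to the nearest integer: Dorne 12, Arden 3, Eskel 8 (total 23).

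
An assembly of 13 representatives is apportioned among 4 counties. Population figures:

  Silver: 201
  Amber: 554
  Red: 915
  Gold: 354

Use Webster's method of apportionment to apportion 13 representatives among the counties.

Standard divisor 2024/13 ≈ 155.692; standard quotas: Silver 1.291, Amber 3.558, Red 5.877, Gold 2.274.
Rounding to the nearest integer gives Silver 1, Amber 4, Red 6, Gold 2 — total 13, matching the house size, so no adjustment is needed.

Silver 1, Amber 4, Red 6, Gold 2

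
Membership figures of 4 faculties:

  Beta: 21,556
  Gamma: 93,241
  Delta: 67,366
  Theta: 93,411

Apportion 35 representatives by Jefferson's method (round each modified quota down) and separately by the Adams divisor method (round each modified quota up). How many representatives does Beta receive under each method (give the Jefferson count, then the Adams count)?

Jefferson: Beta 2, Gamma 12, Delta 9, Theta 12.
Adams: Beta 3, Gamma 12, Delta 8, Theta 12.
Beta gets 2 under Jefferson and 3 under Adams.

2 and 3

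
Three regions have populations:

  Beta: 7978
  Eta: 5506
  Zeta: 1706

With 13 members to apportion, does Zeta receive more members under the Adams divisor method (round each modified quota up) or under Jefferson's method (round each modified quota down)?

Adams

Adams: Beta 6, Eta 5, Zeta 2.
Jefferson: Beta 7, Eta 5, Zeta 1.
Zeta gets 2 under Adams and 1 under Jefferson.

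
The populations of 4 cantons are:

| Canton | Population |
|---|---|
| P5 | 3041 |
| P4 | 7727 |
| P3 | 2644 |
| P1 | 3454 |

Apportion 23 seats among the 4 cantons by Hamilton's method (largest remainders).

P5 4; P4 10; P3 4; P1 5

The standard divisor is 16866/23 ≈ 733.304.
Standard quotas: P5 4.1470, P4 10.5372, P3 3.6056, P1 4.7102.
Lower quotas: P5 4, P4 10, P3 3, P1 4 (sum 21, leaving 2 seats).
Remainders in descending order: P1 0.7102, P3 0.6056, P4 0.5372, P5 0.1470.
Largest remainders: P1, P3 receive the extra seats.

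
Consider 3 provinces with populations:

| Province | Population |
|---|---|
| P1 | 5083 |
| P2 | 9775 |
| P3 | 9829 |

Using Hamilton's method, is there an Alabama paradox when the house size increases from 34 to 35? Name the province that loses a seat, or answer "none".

none

At 34 seats: P1 7, P2 13, P3 14.
At 35 seats: P1 7, P2 14, P3 14.
No province's allocation decreased.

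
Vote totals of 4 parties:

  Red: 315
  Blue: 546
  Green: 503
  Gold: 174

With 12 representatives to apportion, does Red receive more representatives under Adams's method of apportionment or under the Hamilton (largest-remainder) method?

Adams: Red 2, Blue 4, Green 4, Gold 2.
Hamilton: Red 3, Blue 4, Green 4, Gold 1.
Red gets 2 under Adams and 3 under Hamilton.

Hamilton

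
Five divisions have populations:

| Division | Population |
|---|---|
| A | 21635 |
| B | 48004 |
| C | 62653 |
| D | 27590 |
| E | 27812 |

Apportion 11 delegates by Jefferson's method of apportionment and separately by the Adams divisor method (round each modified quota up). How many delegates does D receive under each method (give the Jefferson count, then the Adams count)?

Jefferson: A 1, B 3, C 4, D 1, E 2.
Adams: A 1, B 3, C 3, D 2, E 2.
D gets 1 under Jefferson and 2 under Adams.

1 and 2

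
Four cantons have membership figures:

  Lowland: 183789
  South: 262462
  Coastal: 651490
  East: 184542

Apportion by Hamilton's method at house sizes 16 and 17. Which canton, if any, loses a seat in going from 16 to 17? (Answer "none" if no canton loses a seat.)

East

At 16 seats: Lowland 2, South 3, Coastal 8, East 3.
At 17 seats: Lowland 2, South 4, Coastal 9, East 2.
East drops from 3 to 2.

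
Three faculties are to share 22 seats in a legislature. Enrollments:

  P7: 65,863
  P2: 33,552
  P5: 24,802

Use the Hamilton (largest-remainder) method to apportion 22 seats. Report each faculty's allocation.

P7=12, P2=6, P5=4

Total 124217; standard divisor 124217/22 ≈ 5646.227.
Standard quotas: P7 11.6650, P2 5.9424, P5 4.3927.
Lower quotas: P7 11, P2 5, P5 4 (sum 20, leaving 2 seats).
Remainders in descending order: P2 0.9424, P7 0.6650, P5 0.3927.
The surplus seats go to P2, P7.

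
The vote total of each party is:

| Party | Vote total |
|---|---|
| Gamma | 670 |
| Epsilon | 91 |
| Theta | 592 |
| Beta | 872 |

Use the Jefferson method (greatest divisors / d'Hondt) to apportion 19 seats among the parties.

Gamma: 6; Epsilon: 0; Theta: 5; Beta: 8

Standard divisor 2225/19 ≈ 117.105; standard quotas: Gamma 5.721, Epsilon 0.777, Theta 5.055, Beta 7.446.
Rounding down gives 5, 0, 5, 7 = 17 seats, so the divisor must be adjusted.
With modified divisor 100: modified quotas Gamma 6.700, Epsilon 0.910, Theta 5.920, Beta 8.720.
Rounding down: Gamma 6, Epsilon 0, Theta 5, Beta 8 (total 19).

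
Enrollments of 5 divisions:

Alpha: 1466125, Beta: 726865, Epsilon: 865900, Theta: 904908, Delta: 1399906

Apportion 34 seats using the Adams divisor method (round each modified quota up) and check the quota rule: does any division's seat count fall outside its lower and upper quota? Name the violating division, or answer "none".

Standard quotas: Alpha 9.294, Beta 4.608, Epsilon 5.489, Theta 5.736, Delta 8.874.
Adams allocation: Alpha 9, Beta 5, Epsilon 5, Theta 6, Delta 9.
Every allocation lies between the lower and upper quota.

none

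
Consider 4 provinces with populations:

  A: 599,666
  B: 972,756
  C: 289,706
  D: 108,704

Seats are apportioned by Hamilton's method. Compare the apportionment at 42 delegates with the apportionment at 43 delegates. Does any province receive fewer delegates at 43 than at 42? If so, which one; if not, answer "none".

none

At 42 seats: A 13, B 21, C 6, D 2.
At 43 seats: A 13, B 21, C 6, D 3.
No province's allocation decreased.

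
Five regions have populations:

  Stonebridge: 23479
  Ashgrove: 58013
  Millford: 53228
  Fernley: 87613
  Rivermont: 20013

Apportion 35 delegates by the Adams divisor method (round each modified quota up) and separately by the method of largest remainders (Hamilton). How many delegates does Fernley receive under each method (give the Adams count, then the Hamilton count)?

Adams: Stonebridge 4, Ashgrove 8, Millford 8, Fernley 12, Rivermont 3.
Hamilton: Stonebridge 3, Ashgrove 8, Millford 8, Fernley 13, Rivermont 3.
Fernley gets 12 under Adams and 13 under Hamilton.

12 and 13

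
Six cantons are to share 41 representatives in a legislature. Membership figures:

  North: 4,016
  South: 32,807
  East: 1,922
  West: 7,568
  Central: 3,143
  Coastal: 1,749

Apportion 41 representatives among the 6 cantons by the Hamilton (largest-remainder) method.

Standard divisor: 51205 ÷ 41 ≈ 1248.902.
Standard quotas: North 3.2156, South 26.2687, East 1.5390, West 6.0597, Central 2.5166, Coastal 1.4004.
Lower quotas: North 3, South 26, East 1, West 6, Central 2, Coastal 1 (sum 39, leaving 2 seats).
Remainders in descending order: East 0.5390, Central 0.5166, Coastal 0.4004, South 0.2687, North 0.2156, West 0.0597.
The surplus seats go to East, Central.

North 3, South 26, East 2, West 6, Central 3, Coastal 1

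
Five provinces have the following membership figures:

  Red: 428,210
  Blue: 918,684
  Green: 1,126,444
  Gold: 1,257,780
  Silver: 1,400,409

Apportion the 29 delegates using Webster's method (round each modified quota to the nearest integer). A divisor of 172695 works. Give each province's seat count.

Red: 2; Blue: 5; Green: 7; Gold: 7; Silver: 8

With modified divisor 172695: modified quotas Red 2.480, Blue 5.320, Green 6.523, Gold 7.283, Silver 8.109.
Rounding to the nearest integer: Red 2, Blue 5, Green 7, Gold 7, Silver 8 (total 29).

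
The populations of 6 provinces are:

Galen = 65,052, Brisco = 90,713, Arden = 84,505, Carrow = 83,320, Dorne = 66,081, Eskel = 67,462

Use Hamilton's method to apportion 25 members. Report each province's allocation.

Total 457133; standard divisor 457133/25 ≈ 18285.32.
Standard quotas: Galen 3.5576, Brisco 4.9610, Arden 4.6215, Carrow 4.5567, Dorne 3.6139, Eskel 3.6894.
Lower quotas: Galen 3, Brisco 4, Arden 4, Carrow 4, Dorne 3, Eskel 3 (sum 21, leaving 4 seats).
Remainders in descending order: Brisco 0.9610, Eskel 0.6894, Arden 0.6215, Dorne 0.6139, Galen 0.5576, Carrow 0.5567.
The surplus seats go to Brisco, Eskel, Arden, Dorne.

Galen 3, Brisco 5, Arden 5, Carrow 4, Dorne 4, Eskel 4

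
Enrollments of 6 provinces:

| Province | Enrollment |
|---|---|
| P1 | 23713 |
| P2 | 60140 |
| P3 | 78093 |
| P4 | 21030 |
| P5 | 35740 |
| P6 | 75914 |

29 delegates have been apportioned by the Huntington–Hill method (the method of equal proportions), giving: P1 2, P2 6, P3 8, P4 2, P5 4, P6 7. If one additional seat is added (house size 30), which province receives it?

P6

Priority for the next seat is population ÷ (√(s·(s+1))).
Priorities: P1 9680.792, P2 9279.803, P3 9203.348, P4 8585.462, P5 7991.707, P6 10144.435.
Highest priority: P6.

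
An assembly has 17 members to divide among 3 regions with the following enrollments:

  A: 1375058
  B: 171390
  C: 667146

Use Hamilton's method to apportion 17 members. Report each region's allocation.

A: 11; B: 1; C: 5

The standard divisor is 2213594/17 ≈ 130211.412.
Standard quotas: A 10.5602, B 1.3162, C 5.1236.
Lower quotas: A 10, B 1, C 5 (sum 16, leaving 1 seat).
Remainders in descending order: A 0.5602, B 0.3162, C 0.1236.
Largest remainder: A receives the extra seat.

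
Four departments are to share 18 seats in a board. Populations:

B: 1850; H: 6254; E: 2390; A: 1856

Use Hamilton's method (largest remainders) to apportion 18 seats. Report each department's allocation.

Total 12350; standard divisor 12350/18 ≈ 686.111.
Standard quotas: B 2.6964, H 9.1151, E 3.4834, A 2.7051.
Lower quotas: B 2, H 9, E 3, A 2 (sum 16, leaving 2 seats).
Remainders in descending order: A 0.7051, B 0.6964, E 0.4834, H 0.1151.
Largest remainders: A, B receive the extra seats.

B: 3; H: 9; E: 3; A: 3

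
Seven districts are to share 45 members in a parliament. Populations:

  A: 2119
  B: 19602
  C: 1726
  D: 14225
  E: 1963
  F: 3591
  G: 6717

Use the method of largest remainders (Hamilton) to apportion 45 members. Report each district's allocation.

A 2, B 18, C 1, D 13, E 2, F 3, G 6

Standard divisor: 49943 ÷ 45 ≈ 1109.844.
Standard quotas: A 1.9093, B 17.6619, C 1.5552, D 12.8171, E 1.7687, F 3.2356, G 6.0522.
Lower quotas: A 1, B 17, C 1, D 12, E 1, F 3, G 6 (sum 41, leaving 4 seats).
Remainders in descending order: A 0.9093, D 0.8171, E 0.7687, B 0.6619, C 0.5552, F 0.2356, G 0.0522.
Largest remainders: A, D, E, B receive the extra seats.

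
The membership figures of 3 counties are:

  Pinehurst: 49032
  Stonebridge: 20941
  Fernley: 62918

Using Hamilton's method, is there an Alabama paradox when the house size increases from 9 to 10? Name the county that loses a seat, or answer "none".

Stonebridge

At 9 seats: Pinehurst 3, Stonebridge 2, Fernley 4.
At 10 seats: Pinehurst 4, Stonebridge 1, Fernley 5.
Stonebridge drops from 2 to 1.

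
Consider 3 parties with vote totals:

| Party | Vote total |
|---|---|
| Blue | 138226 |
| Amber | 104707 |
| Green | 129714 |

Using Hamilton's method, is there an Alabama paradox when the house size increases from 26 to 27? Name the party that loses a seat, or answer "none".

none

At 26 seats: Blue 10, Amber 7, Green 9.
At 27 seats: Blue 10, Amber 8, Green 9.
No party's allocation decreased.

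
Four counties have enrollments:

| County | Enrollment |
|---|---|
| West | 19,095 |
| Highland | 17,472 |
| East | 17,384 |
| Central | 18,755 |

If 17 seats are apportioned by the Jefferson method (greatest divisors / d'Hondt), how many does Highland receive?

Standard divisor 72706/17 ≈ 4276.824; standard quotas: West 4.465, Highland 4.085, East 4.065, Central 4.385.
Rounding down gives 4, 4, 4, 4 = 16 seats, so the divisor must be adjusted.
With modified divisor 3800: modified quotas West 5.025, Highland 4.598, East 4.575, Central 4.936.
Rounding down: West 5, Highland 4, East 4, Central 4 (total 17).
Highland receives 4.

4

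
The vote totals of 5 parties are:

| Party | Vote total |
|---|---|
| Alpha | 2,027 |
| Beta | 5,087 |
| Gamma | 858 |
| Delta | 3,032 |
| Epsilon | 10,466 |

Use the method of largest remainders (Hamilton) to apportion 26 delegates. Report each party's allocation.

Standard divisor: 21470 ÷ 26 ≈ 825.769.
Standard quotas: Alpha 2.4547, Beta 6.1603, Gamma 1.0390, Delta 3.6717, Epsilon 12.6742.
Lower quotas: Alpha 2, Beta 6, Gamma 1, Delta 3, Epsilon 12 (sum 24, leaving 2 seats).
Remainders in descending order: Epsilon 0.6742, Delta 0.6717, Alpha 0.4547, Beta 0.1603, Gamma 0.0390.
The surplus seats go to Epsilon, Delta.

Alpha 2, Beta 6, Gamma 1, Delta 4, Epsilon 13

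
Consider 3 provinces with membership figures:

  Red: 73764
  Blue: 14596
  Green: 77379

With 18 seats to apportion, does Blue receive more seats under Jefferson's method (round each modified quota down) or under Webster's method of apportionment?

Webster

Jefferson: Red 8, Blue 1, Green 9.
Webster: Red 8, Blue 2, Green 8.
Blue gets 1 under Jefferson and 2 under Webster.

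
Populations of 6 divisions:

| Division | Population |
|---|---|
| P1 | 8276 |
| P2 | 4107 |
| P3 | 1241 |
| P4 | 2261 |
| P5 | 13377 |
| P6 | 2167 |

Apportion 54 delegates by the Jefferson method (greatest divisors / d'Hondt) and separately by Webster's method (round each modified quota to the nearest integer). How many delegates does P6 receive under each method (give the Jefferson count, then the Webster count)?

3 and 4

Jefferson: P1 14, P2 7, P3 2, P4 4, P5 24, P6 3.
Webster: P1 14, P2 7, P3 2, P4 4, P5 23, P6 4.
P6 gets 3 under Jefferson and 4 under Webster.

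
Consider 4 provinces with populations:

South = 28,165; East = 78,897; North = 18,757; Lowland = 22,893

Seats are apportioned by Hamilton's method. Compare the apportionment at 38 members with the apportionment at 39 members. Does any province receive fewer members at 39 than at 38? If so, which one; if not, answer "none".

none

At 38 seats: South 7, East 20, North 5, Lowland 6.
At 39 seats: South 7, East 21, North 5, Lowland 6.
No province's allocation decreased.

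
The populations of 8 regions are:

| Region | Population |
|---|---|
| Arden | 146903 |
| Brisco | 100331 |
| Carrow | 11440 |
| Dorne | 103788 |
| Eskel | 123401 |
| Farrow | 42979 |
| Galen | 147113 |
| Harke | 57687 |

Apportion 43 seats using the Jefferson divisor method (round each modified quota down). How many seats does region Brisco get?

Standard divisor 733642/43 ≈ 17061.442; standard quotas: Arden 8.610, Brisco 5.881, Carrow 0.671, Dorne 6.083, Eskel 7.233, Farrow 2.519, Galen 8.623, Harke 3.381.
Rounding down gives 8, 5, 0, 6, 7, 2, 8, 3 = 39 seats, so the divisor must be adjusted.
With modified divisor 15100: modified quotas Arden 9.729, Brisco 6.644, Carrow 0.758, Dorne 6.873, Eskel 8.172, Farrow 2.846, Galen 9.743, Harke 3.820.
Rounding down: Arden 9, Brisco 6, Carrow 0, Dorne 6, Eskel 8, Farrow 2, Galen 9, Harke 3 (total 43).
Brisco receives 6.

6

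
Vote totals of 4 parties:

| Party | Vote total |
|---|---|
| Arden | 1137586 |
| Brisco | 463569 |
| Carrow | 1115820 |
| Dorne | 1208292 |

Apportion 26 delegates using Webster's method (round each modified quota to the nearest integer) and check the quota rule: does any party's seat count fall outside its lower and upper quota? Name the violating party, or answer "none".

Standard quotas: Arden 7.535, Brisco 3.071, Carrow 7.391, Dorne 8.003.
Webster allocation: Arden 8, Brisco 3, Carrow 7, Dorne 8.
Every allocation lies between the lower and upper quota.

none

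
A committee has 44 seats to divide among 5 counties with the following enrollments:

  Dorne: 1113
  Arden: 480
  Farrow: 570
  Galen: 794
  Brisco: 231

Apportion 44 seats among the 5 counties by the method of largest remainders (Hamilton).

Dorne 15; Arden 7; Farrow 8; Galen 11; Brisco 3

Total 3188; standard divisor 3188/44 ≈ 72.455.
Standard quotas: Dorne 15.361, Arden 6.625, Farrow 7.867, Galen 10.959, Brisco 3.188.
Lower quotas: Dorne 15, Arden 6, Farrow 7, Galen 10, Brisco 3 (sum 41, leaving 3 seats).
Remainders in descending order: Galen 0.959, Farrow 0.867, Arden 0.625, Dorne 0.361, Brisco 0.188.
Largest remainders: Galen, Farrow, Arden receive the extra seats.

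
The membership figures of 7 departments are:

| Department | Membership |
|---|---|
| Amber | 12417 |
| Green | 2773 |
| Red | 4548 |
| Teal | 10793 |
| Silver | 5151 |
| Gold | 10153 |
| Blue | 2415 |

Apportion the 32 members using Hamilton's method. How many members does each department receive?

Amber 8, Green 2, Red 3, Teal 7, Silver 3, Gold 7, Blue 2

Total 48250; standard divisor 48250/32 ≈ 1507.812.
Standard quotas: Amber 8.2351, Green 1.8391, Red 3.0163, Teal 7.1581, Silver 3.4162, Gold 6.7336, Blue 1.6017.
Lower quotas: Amber 8, Green 1, Red 3, Teal 7, Silver 3, Gold 6, Blue 1 (sum 29, leaving 3 seats).
Remainders in descending order: Green 0.8391, Gold 0.7336, Blue 0.6017, Silver 0.4162, Amber 0.2351, Teal 0.1581, Red 0.0163.
Largest remainders: Green, Gold, Blue receive the extra seats.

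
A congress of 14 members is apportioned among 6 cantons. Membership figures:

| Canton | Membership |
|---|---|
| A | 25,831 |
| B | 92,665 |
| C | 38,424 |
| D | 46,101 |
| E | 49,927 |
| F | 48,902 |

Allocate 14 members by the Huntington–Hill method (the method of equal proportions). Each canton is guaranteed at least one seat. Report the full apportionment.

With divisor 20552: modified quotas A 1.257, B 4.509, C 1.870, D 2.243, E 2.429, F 2.379.
Geometric-mean thresholds: A √(1·2)=1.414, B √(4·5)=4.472, C √(1·2)=1.414, D √(2·3)=2.449, E √(2·3)=2.449, F √(2·3)=2.449.
Each quota rounded against its threshold gives A 1, B 5, C 2, D 2, E 2, F 2 (total 14).

A: 1, B: 5, C: 2, D: 2, E: 2, F: 2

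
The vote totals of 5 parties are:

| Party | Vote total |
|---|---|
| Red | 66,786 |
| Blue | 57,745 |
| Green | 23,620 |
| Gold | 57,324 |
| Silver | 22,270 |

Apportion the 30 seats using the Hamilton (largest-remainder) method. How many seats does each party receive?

The standard divisor is 227745/30 ≈ 7591.5.
Standard quotas: Red 8.7975, Blue 7.6065, Green 3.1114, Gold 7.5511, Silver 2.9335.
Lower quotas: Red 8, Blue 7, Green 3, Gold 7, Silver 2 (sum 27, leaving 3 seats).
Remainders in descending order: Silver 0.9335, Red 0.7975, Blue 0.6065, Gold 0.5511, Green 0.1114.
The surplus seats go to Silver, Red, Blue.

Red 9, Blue 8, Green 3, Gold 7, Silver 3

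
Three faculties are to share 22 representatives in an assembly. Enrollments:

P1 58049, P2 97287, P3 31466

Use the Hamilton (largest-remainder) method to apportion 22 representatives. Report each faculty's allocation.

Total 186802; standard divisor 186802/22 = 8491.
Standard quotas: P1 6.8365, P2 11.4577, P3 3.7058.
Lower quotas: P1 6, P2 11, P3 3 (sum 20, leaving 2 seats).
Remainders in descending order: P1 0.8365, P3 0.7058, P2 0.4577.
Largest remainders: P1, P3 receive the extra seats.

P1 7, P2 11, P3 4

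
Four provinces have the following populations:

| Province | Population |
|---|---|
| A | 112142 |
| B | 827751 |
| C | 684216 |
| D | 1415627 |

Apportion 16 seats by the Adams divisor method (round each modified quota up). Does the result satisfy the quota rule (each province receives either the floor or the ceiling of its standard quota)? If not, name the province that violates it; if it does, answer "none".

none

Standard quotas: A 0.590, B 4.357, C 3.601, D 7.451.
Adams allocation: A 1, B 4, C 4, D 7.
Every allocation lies between the lower and upper quota.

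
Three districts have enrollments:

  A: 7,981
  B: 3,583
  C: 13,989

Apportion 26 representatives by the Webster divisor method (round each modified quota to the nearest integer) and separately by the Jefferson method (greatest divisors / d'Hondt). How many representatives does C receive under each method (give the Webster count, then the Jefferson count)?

14 and 15

Webster: A 8, B 4, C 14.
Jefferson: A 8, B 3, C 15.
C gets 14 under Webster and 15 under Jefferson.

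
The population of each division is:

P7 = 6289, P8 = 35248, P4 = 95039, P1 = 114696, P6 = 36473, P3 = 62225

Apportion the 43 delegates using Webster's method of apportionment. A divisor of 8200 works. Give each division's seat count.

P7: 1, P8: 4, P4: 12, P1: 14, P6: 4, P3: 8

With modified divisor 8200: modified quotas P7 0.767, P8 4.299, P4 11.590, P1 13.987, P6 4.448, P3 7.588.
Rounding to the nearest integer: P7 1, P8 4, P4 12, P1 14, P6 4, P3 8 (total 43).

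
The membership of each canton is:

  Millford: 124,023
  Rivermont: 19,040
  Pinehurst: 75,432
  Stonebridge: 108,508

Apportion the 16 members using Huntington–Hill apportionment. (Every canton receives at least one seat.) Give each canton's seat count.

Millford 6, Rivermont 1, Pinehurst 4, Stonebridge 5

With divisor 20793: modified quotas Millford 5.965, Rivermont 0.916, Pinehurst 3.628, Stonebridge 5.218.
Geometric-mean thresholds: Millford √(5·6)=5.477, Rivermont (min 1), Pinehurst √(3·4)=3.464, Stonebridge √(5·6)=5.477.
Each quota rounded against its threshold gives Millford 6, Rivermont 1, Pinehurst 4, Stonebridge 5 (total 16).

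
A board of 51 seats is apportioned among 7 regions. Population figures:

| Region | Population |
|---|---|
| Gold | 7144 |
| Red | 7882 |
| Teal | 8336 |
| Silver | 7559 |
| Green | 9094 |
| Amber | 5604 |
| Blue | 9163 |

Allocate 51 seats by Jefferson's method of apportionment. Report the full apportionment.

Gold=7; Red=7; Teal=8; Silver=7; Green=8; Amber=5; Blue=9

Standard divisor 54782/51 ≈ 1074.157; standard quotas: Gold 6.651, Red 7.338, Teal 7.761, Silver 7.037, Green 8.466, Amber 5.217, Blue 8.530.
Rounding down gives 6, 7, 7, 7, 8, 5, 8 = 48 seats, so the divisor must be adjusted.
With modified divisor 1014: modified quotas Gold 7.045, Red 7.773, Teal 8.221, Silver 7.455, Green 8.968, Amber 5.527, Blue 9.036.
Rounding down: Gold 7, Red 7, Teal 8, Silver 7, Green 8, Amber 5, Blue 9 (total 51).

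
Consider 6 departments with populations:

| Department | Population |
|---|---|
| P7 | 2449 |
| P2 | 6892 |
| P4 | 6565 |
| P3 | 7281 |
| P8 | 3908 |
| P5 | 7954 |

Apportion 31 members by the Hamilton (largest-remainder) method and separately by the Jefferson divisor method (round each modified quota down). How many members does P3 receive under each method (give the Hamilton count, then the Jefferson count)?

Hamilton: P7 2, P2 6, P4 6, P3 6, P8 4, P5 7.
Jefferson: P7 2, P2 6, P4 6, P3 7, P8 3, P5 7.
P3 gets 6 under Hamilton and 7 under Jefferson.

6 and 7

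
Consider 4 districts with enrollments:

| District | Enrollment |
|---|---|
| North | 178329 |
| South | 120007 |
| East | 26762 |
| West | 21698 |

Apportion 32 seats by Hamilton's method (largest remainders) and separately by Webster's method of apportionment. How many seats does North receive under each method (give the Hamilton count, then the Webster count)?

16 and 17

Hamilton: North 16, South 11, East 3, West 2.
Webster: North 17, South 11, East 2, West 2.
North gets 16 under Hamilton and 17 under Webster.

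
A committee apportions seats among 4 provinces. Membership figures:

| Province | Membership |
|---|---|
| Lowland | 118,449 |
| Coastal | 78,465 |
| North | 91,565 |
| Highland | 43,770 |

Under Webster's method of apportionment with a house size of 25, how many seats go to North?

Standard divisor 332249/25 ≈ 13289.96; standard quotas: Lowland 8.913, Coastal 5.904, North 6.890, Highland 3.293.
Rounding to the nearest integer gives Lowland 9, Coastal 6, North 7, Highland 3 — total 25, matching the house size, so no adjustment is needed.
North receives 7.

7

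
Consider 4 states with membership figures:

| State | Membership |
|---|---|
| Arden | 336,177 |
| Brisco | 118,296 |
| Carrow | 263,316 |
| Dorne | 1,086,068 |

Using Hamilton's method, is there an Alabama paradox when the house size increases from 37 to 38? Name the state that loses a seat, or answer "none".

At 37 seats: Arden 7, Brisco 3, Carrow 5, Dorne 22.
At 38 seats: Arden 7, Brisco 2, Carrow 6, Dorne 23.
Brisco drops from 3 to 2.

Brisco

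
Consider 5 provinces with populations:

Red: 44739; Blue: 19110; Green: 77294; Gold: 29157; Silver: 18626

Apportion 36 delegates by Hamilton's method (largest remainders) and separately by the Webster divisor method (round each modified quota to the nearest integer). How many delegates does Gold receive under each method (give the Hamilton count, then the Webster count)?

Hamilton: Red 8, Blue 4, Green 15, Gold 6, Silver 3.
Webster: Red 8, Blue 4, Green 15, Gold 5, Silver 4.
Gold gets 6 under Hamilton and 5 under Webster.

6 and 5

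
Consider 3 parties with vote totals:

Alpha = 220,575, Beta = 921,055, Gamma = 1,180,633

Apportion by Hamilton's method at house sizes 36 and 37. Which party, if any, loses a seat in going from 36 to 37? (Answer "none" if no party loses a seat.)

Alpha

At 36 seats: Alpha 4, Beta 14, Gamma 18.
At 37 seats: Alpha 3, Beta 15, Gamma 19.
Alpha drops from 4 to 3.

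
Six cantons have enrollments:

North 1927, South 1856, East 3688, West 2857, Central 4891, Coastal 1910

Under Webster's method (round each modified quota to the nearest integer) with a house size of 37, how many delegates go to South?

Standard divisor 17129/37 ≈ 462.946; standard quotas: North 4.162, South 4.009, East 7.966, West 6.171, Central 10.565, Coastal 4.126.
Rounding to the nearest integer gives North 4, South 4, East 8, West 6, Central 11, Coastal 4 — total 37, matching the house size, so no adjustment is needed.
South receives 4.

4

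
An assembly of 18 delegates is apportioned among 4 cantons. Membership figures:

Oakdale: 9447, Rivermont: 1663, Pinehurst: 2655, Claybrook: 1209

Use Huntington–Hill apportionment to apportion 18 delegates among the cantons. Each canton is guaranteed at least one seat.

With divisor 839: modified quotas Oakdale 11.260, Rivermont 1.982, Pinehurst 3.164, Claybrook 1.441.
Geometric-mean thresholds: Oakdale √(11·12)=11.489, Rivermont √(1·2)=1.414, Pinehurst √(3·4)=3.464, Claybrook √(1·2)=1.414.
Each quota rounded against its threshold gives Oakdale 11, Rivermont 2, Pinehurst 3, Claybrook 2 (total 18).

Oakdale=11, Rivermont=2, Pinehurst=3, Claybrook=2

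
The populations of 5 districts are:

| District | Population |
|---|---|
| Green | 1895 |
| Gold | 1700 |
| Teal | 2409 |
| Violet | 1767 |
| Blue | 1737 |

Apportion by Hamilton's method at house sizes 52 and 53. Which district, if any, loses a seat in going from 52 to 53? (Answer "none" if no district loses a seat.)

none

At 52 seats: Green 10, Gold 9, Teal 13, Violet 10, Blue 10.
At 53 seats: Green 11, Gold 9, Teal 13, Violet 10, Blue 10.
No district's allocation decreased.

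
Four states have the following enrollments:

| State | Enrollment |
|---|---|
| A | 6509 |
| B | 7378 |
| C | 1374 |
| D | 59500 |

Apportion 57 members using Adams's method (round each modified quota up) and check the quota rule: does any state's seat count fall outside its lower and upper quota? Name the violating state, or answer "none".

Standard quotas: A 4.963, B 5.625, C 1.048, D 45.365.
Adams allocation: A 5, B 6, C 2, D 44.
D has quota 45.365 (lower 45, upper 46) but receives 44 — outside the quota interval.

D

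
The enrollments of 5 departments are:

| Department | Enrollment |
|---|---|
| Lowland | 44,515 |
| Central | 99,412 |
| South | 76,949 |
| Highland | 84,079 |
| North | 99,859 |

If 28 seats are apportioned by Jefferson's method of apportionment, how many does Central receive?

Standard divisor 404814/28 ≈ 14457.643; standard quotas: Lowland 3.079, Central 6.876, South 5.322, Highland 5.816, North 6.907.
Rounding down gives 3, 6, 5, 5, 6 = 25 seats, so the divisor must be adjusted.
With modified divisor 13400: modified quotas Lowland 3.322, Central 7.419, South 5.742, Highland 6.275, North 7.452.
Rounding down: Lowland 3, Central 7, South 5, Highland 6, North 7 (total 28).
Central receives 7.

7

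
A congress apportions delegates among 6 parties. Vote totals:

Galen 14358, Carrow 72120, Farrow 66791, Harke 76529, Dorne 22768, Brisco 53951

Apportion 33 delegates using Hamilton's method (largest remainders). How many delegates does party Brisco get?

Total 306517; standard divisor 306517/33 ≈ 9288.394.
Standard quotas: Galen 1.5458, Carrow 7.7645, Farrow 7.1908, Harke 8.2392, Dorne 2.4512, Brisco 5.8084.
Lower quotas: Galen 1, Carrow 7, Farrow 7, Harke 8, Dorne 2, Brisco 5 (sum 30, leaving 3 seats).
Remainders in descending order: Brisco 0.8084, Carrow 0.7645, Galen 0.5458, Dorne 0.4512, Harke 0.2392, Farrow 0.1908.
Largest remainders: Brisco, Carrow, Galen receive the extra seats.
Brisco receives 6.

6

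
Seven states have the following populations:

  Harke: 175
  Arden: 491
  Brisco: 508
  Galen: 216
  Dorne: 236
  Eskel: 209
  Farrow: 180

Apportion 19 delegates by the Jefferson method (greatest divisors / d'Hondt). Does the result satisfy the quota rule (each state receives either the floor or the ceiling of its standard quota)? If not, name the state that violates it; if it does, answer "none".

Standard quotas: Harke 1.650, Arden 4.630, Brisco 4.790, Galen 2.037, Dorne 2.225, Eskel 1.971, Farrow 1.697.
Jefferson allocation: Harke 1, Arden 5, Brisco 5, Galen 2, Dorne 2, Eskel 2, Farrow 2.
Every allocation lies between the lower and upper quota.

none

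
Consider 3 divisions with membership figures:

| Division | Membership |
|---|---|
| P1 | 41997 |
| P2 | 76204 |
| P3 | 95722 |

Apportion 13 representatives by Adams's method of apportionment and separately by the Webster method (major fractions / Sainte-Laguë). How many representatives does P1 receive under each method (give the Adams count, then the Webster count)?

3 and 2

Adams: P1 3, P2 4, P3 6.
Webster: P1 2, P2 5, P3 6.
P1 gets 3 under Adams and 2 under Webster.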